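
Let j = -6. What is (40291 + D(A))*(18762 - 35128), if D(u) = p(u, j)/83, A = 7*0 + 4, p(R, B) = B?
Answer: -54730309802/83 ≈ -6.5940e+8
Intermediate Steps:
A = 4 (A = 0 + 4 = 4)
D(u) = -6/83
(40291 + D(A))*(18762 - 35128) = (40291 - 6/83)*(18762 - 35128) = (3344147/83)*(-16366) = -54730309802/83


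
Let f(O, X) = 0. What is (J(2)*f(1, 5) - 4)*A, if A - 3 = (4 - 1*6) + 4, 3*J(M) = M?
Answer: -20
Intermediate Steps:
J(M) = M/3
A = 5 (A = 3 + ((4 - 1*6) + 4) = 3 + ((4 - 6) + 4) = 3 + (-2 + 4) = 3 + 2 = 5)
(J(2)*f(1, 5) - 4)*A = (((⅓)*2)*0 - 4)*5 = ((⅔)*0 - 4)*5 = (0 - 4)*5 = -4*5 = -20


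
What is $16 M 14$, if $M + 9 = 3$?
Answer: $-1344$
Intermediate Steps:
$M = -6$ ($M = -9 + 3 = -6$)
$16 M 14 = 16 \left(-6\right) 14 = \left(-96\right) 14 = -1344$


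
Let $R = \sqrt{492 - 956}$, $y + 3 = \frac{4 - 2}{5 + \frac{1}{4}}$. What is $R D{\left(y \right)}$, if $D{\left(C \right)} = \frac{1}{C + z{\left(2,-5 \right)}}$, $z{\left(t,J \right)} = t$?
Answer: $- \frac{84 i \sqrt{29}}{13} \approx - 34.796 i$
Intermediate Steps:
$y = - \frac{55}{21}$ ($y = -3 + \frac{4 - 2}{5 + \frac{1}{4}} = -3 + \frac{2}{5 + \frac{1}{4}} = -3 + \frac{2}{\frac{21}{4}} = -3 + 2 \cdot \frac{4}{21} = -3 + \frac{8}{21} = - \frac{55}{21} \approx -2.619$)
$R = 4 i \sqrt{29}$ ($R = \sqrt{-464} = 4 i \sqrt{29} \approx 21.541 i$)
$D{\left(C \right)} = \frac{1}{2 + C}$ ($D{\left(C \right)} = \frac{1}{C + 2} = \frac{1}{2 + C}$)
$R D{\left(y \right)} = \frac{4 i \sqrt{29}}{2 - \frac{55}{21}} = \frac{4 i \sqrt{29}}{- \frac{13}{21}} = 4 i \sqrt{29} \left(- \frac{21}{13}\right) = - \frac{84 i \sqrt{29}}{13}$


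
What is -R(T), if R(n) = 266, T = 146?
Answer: -266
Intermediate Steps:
-R(T) = -1*266 = -266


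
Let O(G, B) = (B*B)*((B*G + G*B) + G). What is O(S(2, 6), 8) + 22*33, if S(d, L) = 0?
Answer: 726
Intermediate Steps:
O(G, B) = B**2*(G + 2*B*G) (O(G, B) = B**2*((B*G + B*G) + G) = B**2*(2*B*G + G) = B**2*(G + 2*B*G))
O(S(2, 6), 8) + 22*33 = 0*8**2*(1 + 2*8) + 22*33 = 0*64*(1 + 16) + 726 = 0*64*17 + 726 = 0 + 726 = 726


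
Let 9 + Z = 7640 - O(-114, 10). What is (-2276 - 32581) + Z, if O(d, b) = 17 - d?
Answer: -27357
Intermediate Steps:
Z = 7500 (Z = -9 + (7640 - (17 - 1*(-114))) = -9 + (7640 - (17 + 114)) = -9 + (7640 - 1*131) = -9 + (7640 - 131) = -9 + 7509 = 7500)
(-2276 - 32581) + Z = (-2276 - 32581) + 7500 = -34857 + 7500 = -27357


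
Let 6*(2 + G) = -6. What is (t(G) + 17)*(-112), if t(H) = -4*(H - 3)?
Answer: -4592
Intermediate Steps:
G = -3 (G = -2 + (1/6)*(-6) = -2 - 1 = -3)
t(H) = 12 - 4*H (t(H) = -4*(-3 + H) = 12 - 4*H)
(t(G) + 17)*(-112) = ((12 - 4*(-3)) + 17)*(-112) = ((12 + 12) + 17)*(-112) = (24 + 17)*(-112) = 41*(-112) = -4592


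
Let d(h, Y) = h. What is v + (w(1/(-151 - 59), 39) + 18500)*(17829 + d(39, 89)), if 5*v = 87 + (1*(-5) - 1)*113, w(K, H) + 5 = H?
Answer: 1655826969/5 ≈ 3.3117e+8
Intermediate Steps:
w(K, H) = -5 + H
v = -591/5 (v = (87 + (1*(-5) - 1)*113)/5 = (87 + (-5 - 1)*113)/5 = (87 - 6*113)/5 = (87 - 678)/5 = (⅕)*(-591) = -591/5 ≈ -118.20)
v + (w(1/(-151 - 59), 39) + 18500)*(17829 + d(39, 89)) = -591/5 + ((-5 + 39) + 18500)*(17829 + 39) = -591/5 + (34 + 18500)*17868 = -591/5 + 18534*17868 = -591/5 + 331165512 = 1655826969/5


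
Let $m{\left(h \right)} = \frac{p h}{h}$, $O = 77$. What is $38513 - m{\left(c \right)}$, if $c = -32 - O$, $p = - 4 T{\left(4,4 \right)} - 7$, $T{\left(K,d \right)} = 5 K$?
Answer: $38600$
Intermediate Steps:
$p = -87$ ($p = - 4 \cdot 5 \cdot 4 - 7 = \left(-4\right) 20 - 7 = -80 - 7 = -87$)
$c = -109$ ($c = -32 - 77 = -109$)
$m{\left(h \right)} = -87$ ($m{\left(h \right)} = \frac{\left(-87\right) h}{h} = -87$)
$38513 - m{\left(c \right)} = 38513 - -87 = 38513 + 87 = 38600$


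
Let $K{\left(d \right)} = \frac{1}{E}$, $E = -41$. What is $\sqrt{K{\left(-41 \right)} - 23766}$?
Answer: $\frac{i \sqrt{39950687}}{41} \approx 154.16 i$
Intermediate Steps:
$K{\left(d \right)} = - \frac{1}{41}$ ($K{\left(d \right)} = \frac{1}{-41} = - \frac{1}{41}$)
$\sqrt{K{\left(-41 \right)} - 23766} = \sqrt{- \frac{1}{41} - 23766} = \sqrt{- \frac{974407}{41}} = \frac{i \sqrt{39950687}}{41}$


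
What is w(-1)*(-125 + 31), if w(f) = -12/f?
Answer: -1128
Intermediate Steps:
w(-1)*(-125 + 31) = (-12/(-1))*(-125 + 31) = -12*(-1)*(-94) = 12*(-94) = -1128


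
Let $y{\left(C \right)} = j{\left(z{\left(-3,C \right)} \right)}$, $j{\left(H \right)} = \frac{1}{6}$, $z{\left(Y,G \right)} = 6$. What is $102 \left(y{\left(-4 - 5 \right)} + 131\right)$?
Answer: $13379$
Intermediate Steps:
$j{\left(H \right)} = \frac{1}{6}$
$y{\left(C \right)} = \frac{1}{6}$
$102 \left(y{\left(-4 - 5 \right)} + 131\right) = 102 \left(\frac{1}{6} + 131\right) = 102 \cdot \frac{787}{6} = 13379$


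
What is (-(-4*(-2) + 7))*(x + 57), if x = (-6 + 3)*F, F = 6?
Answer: -585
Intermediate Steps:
x = -18 (x = (-6 + 3)*6 = -3*6 = -18)
(-(-4*(-2) + 7))*(x + 57) = (-(-4*(-2) + 7))*(-18 + 57) = -(8 + 7)*39 = -1*15*39 = -15*39 = -585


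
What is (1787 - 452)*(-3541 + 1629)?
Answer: -2552520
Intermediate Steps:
(1787 - 452)*(-3541 + 1629) = 1335*(-1912) = -2552520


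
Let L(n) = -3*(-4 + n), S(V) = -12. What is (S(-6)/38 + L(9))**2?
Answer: 84681/361 ≈ 234.57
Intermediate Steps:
L(n) = 12 - 3*n
(S(-6)/38 + L(9))**2 = (-12/38 + (12 - 3*9))**2 = (-12*1/38 + (12 - 27))**2 = (-6/19 - 15)**2 = (-291/19)**2 = 84681/361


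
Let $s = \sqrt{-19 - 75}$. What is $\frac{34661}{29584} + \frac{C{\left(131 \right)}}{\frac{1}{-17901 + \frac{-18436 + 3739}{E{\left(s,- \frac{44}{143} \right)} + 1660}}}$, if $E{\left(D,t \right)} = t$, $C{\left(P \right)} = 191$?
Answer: $- \frac{90979151055683}{26596016} \approx -3.4208 \cdot 10^{6}$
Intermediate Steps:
$s = i \sqrt{94}$ ($s = \sqrt{-94} = i \sqrt{94} \approx 9.6954 i$)
$\frac{34661}{29584} + \frac{C{\left(131 \right)}}{\frac{1}{-17901 + \frac{-18436 + 3739}{E{\left(s,- \frac{44}{143} \right)} + 1660}}} = \frac{34661}{29584} + \frac{191}{\frac{1}{-17901 + \frac{-18436 + 3739}{- \frac{44}{143} + 1660}}} = 34661 \cdot \frac{1}{29584} + \frac{191}{\frac{1}{-17901 - \frac{14697}{\left(-44\right) \frac{1}{143} + 1660}}} = \frac{34661}{29584} + \frac{191}{\frac{1}{-17901 - \frac{14697}{- \frac{4}{13} + 1660}}} = \frac{34661}{29584} + \frac{191}{\frac{1}{-17901 - \frac{14697}{\frac{21576}{13}}}} = \frac{34661}{29584} + \frac{191}{\frac{1}{-17901 - \frac{63687}{7192}}} = \frac{34661}{29584} + \frac{191}{\frac{1}{- \frac{128807679}{7192}}} = \frac{34661}{29584} + \frac{191}{- \frac{7192}{128807679}} = \frac{34661}{29584} + 191 \left(- \frac{128807679}{7192}\right) = \frac{34661}{29584} - \frac{24602266689}{7192} = - \frac{90979151055683}{26596016}$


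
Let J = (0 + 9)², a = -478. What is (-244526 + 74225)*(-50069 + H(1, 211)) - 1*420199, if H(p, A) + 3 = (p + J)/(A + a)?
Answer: 758897995991/89 ≈ 8.5269e+9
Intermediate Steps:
J = 81 (J = 9² = 81)
H(p, A) = -3 + (81 + p)/(-478 + A) (H(p, A) = -3 + (p + 81)/(A - 478) = -3 + (81 + p)/(-478 + A))
(-244526 + 74225)*(-50069 + H(1, 211)) - 1*420199 = (-244526 + 74225)*(-50069 + (1515 + 1 - 3*211)/(-478 + 211)) - 1*420199 = -170301*(-50069 + (1515 + 1 - 633)/(-267)) - 420199 = -170301*(-50069 - 1/267*883) - 420199 = -170301*(-50069 - 883/267) - 420199 = -170301*(-13369306/267) - 420199 = 758935393702/89 - 420199 = 758897995991/89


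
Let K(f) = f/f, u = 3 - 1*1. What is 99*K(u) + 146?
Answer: 245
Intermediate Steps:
u = 2 (u = 3 - 1 = 2)
K(f) = 1
99*K(u) + 146 = 99*1 + 146 = 99 + 146 = 245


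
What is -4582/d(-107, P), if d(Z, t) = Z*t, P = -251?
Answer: -4582/26857 ≈ -0.17061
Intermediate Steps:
-4582/d(-107, P) = -4582/((-107*(-251))) = -4582/26857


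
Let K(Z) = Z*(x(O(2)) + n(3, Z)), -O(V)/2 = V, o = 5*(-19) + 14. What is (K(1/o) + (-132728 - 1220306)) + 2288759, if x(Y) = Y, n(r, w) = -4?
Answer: 75793733/81 ≈ 9.3573e+5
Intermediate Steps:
o = -81 (o = -95 + 14 = -81)
O(V) = -2*V
K(Z) = -8*Z (K(Z) = Z*(-2*2 - 4) = Z*(-4 - 4) = Z*(-8) = -8*Z)
(K(1/o) + (-132728 - 1220306)) + 2288759 = (-8/(-81) + (-132728 - 1220306)) + 2288759 = (-8*(-1/81) - 1353034) + 2288759 = (8/81 - 1353034) + 2288759 = -109595746/81 + 2288759 = 75793733/81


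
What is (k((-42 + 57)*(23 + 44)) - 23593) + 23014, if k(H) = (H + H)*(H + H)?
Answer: 4039521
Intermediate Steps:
k(H) = 4*H**2 (k(H) = (2*H)*(2*H) = 4*H**2)
(k((-42 + 57)*(23 + 44)) - 23593) + 23014 = (4*((-42 + 57)*(23 + 44))**2 - 23593) + 23014 = (4*(15*67)**2 - 23593) + 23014 = (4*1005**2 - 23593) + 23014 = (4*1010025 - 23593) + 23014 = (4040100 - 23593) + 23014 = 4016507 + 23014 = 4039521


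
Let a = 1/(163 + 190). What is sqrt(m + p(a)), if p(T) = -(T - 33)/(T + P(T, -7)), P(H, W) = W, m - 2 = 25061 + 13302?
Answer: sqrt(346201565)/95 ≈ 195.86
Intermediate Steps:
m = 38365 (m = 2 + (25061 + 13302) = 2 + 38363 = 38365)
a = 1/353 ≈ 0.0028329
p(T) = -(-33 + T)/(-7 + T) (p(T) = -(T - 33)/(T - 7) = -(-33 + T)/(-7 + T))
sqrt(m + p(a)) = sqrt(38365 + (33 - 1*1/353)/(-7 + 1/353)) = sqrt(38365 + (33 - 1/353)/(-2470/353)) = sqrt(38365 - 353/2470*11648/353) = sqrt(38365 - 448/95) = sqrt(3644227/95) = sqrt(346201565)/95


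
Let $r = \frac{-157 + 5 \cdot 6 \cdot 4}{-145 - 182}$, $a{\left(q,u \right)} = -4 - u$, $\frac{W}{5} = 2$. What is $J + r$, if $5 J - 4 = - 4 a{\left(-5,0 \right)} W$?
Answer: $\frac{53813}{1635} \approx 32.913$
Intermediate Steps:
$W = 10$ ($W = 5 \cdot 2 = 10$)
$r = \frac{37}{327}$ ($r = \frac{-157 + 30 \cdot 4}{-327} = \left(-157 + 120\right) \left(- \frac{1}{327}\right) = \left(-37\right) \left(- \frac{1}{327}\right) = \frac{37}{327} \approx 0.11315$)
$J = \frac{164}{5}$ ($J = \frac{4}{5} + \frac{- 4 \left(-4 - 0\right) 10}{5} = \frac{4}{5} + \frac{- 4 \left(-4 + 0\right) 10}{5} = \frac{4}{5} + \frac{\left(-4\right) \left(-4\right) 10}{5} = \frac{4}{5} + \frac{16 \cdot 10}{5} = \frac{4}{5} + \frac{1}{5} \cdot 160 = \frac{4}{5} + 32 = \frac{164}{5} \approx 32.8$)
$J + r = \frac{164}{5} + \frac{37}{327} = \frac{53813}{1635}$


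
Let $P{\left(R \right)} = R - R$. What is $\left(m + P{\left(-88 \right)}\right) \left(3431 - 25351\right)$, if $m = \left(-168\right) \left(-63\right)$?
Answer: $-232001280$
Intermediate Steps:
$m = 10584$
$P{\left(R \right)} = 0$
$\left(m + P{\left(-88 \right)}\right) \left(3431 - 25351\right) = \left(10584 + 0\right) \left(3431 - 25351\right) = 10584 \left(-21920\right) = -232001280$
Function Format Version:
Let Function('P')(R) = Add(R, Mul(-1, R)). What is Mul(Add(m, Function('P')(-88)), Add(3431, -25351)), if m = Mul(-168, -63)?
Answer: -232001280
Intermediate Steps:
m = 10584
Function('P')(R) = 0
Mul(Add(m, Function('P')(-88)), Add(3431, -25351)) = Mul(Add(10584, 0), Add(3431, -25351)) = Mul(10584, -21920) = -232001280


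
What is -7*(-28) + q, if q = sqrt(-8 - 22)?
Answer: 196 + I*sqrt(30) ≈ 196.0 + 5.4772*I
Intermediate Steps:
q = I*sqrt(30) (q = sqrt(-30) = I*sqrt(30) ≈ 5.4772*I)
-7*(-28) + q = -7*(-28) + I*sqrt(30) = 196 + I*sqrt(30)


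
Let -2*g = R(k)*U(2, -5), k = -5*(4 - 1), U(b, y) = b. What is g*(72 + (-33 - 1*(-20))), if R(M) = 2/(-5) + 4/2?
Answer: -472/5 ≈ -94.400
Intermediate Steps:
k = -15 (k = -5*3 = -15)
R(M) = 8/5 (R(M) = 2*(-⅕) + 4*(½) = -⅖ + 2 = 8/5)
g = -8/5 (g = -4*2/5 = -½*16/5 = -8/5 ≈ -1.6000)
g*(72 + (-33 - 1*(-20))) = -8*(72 + (-33 - 1*(-20)))/5 = -8*(72 + (-33 + 20))/5 = -8*(72 - 13)/5 = -8/5*59 = -472/5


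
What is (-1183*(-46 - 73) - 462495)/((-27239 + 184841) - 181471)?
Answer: 321718/23869 ≈ 13.478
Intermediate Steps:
(-1183*(-46 - 73) - 462495)/((-27239 + 184841) - 181471) = (-1183*(-119) - 462495)/(157602 - 181471) = (140777 - 462495)/(-23869) = -321718*(-1/23869) = 321718/23869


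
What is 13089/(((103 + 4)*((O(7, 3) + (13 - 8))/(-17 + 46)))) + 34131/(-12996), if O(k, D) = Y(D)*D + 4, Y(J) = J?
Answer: 90135155/463524 ≈ 194.46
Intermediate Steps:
O(k, D) = 4 + D² (O(k, D) = D*D + 4 = D² + 4 = 4 + D²)
13089/(((103 + 4)*((O(7, 3) + (13 - 8))/(-17 + 46)))) + 34131/(-12996) = 13089/(((103 + 4)*(((4 + 3²) + (13 - 8))/(-17 + 46)))) + 34131/(-12996) = 13089/((107*(((4 + 9) + 5)/29))) + 34131*(-1/12996) = 13089/((107*((13 + 5)*(1/29)))) - 11377/4332 = 13089/((107*(18*(1/29)))) - 11377/4332 = 13089/((107*(18/29))) - 11377/4332 = 13089/(1926/29) - 11377/4332 = 13089*(29/1926) - 11377/4332 = 126527/642 - 11377/4332 = 90135155/463524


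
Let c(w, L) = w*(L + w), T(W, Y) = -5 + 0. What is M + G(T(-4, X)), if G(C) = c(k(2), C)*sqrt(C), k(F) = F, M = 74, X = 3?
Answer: 74 - 6*I*sqrt(5) ≈ 74.0 - 13.416*I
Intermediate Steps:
T(W, Y) = -5
G(C) = sqrt(C)*(4 + 2*C) (G(C) = (2*(C + 2))*sqrt(C) = (2*(2 + C))*sqrt(C) = (4 + 2*C)*sqrt(C) = sqrt(C)*(4 + 2*C))
M + G(T(-4, X)) = 74 + 2*sqrt(-5)*(2 - 5) = 74 + 2*(I*sqrt(5))*(-3) = 74 - 6*I*sqrt(5)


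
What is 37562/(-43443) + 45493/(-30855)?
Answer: -1045109303/446811255 ≈ -2.3390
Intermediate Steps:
37562/(-43443) + 45493/(-30855) = 37562*(-1/43443) + 45493*(-1/30855) = -37562/43443 - 45493/30855 = -1045109303/446811255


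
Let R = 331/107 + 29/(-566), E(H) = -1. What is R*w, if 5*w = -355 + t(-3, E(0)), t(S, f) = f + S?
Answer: -66143237/302810 ≈ -218.43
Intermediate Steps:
t(S, f) = S + f
w = -359/5 (w = (-355 + (-3 - 1))/5 = (-355 - 4)/5 = (⅕)*(-359) = -359/5 ≈ -71.800)
R = 184243/60562 (R = 331*(1/107) + 29*(-1/566) = 331/107 - 29/566 = 184243/60562 ≈ 3.0422)
R*w = (184243/60562)*(-359/5) = -66143237/302810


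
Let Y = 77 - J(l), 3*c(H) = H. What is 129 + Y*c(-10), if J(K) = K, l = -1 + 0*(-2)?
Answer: -131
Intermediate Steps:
l = -1 (l = -1 + 0 = -1)
c(H) = H/3
Y = 78 (Y = 77 - 1*(-1) = 77 + 1 = 78)
129 + Y*c(-10) = 129 + 78*((1/3)*(-10)) = 129 + 78*(-10/3) = 129 - 260 = -131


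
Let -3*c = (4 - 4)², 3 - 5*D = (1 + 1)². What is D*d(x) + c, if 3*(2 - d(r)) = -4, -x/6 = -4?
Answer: -⅔ ≈ -0.66667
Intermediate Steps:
x = 24 (x = -6*(-4) = 24)
d(r) = 10/3 (d(r) = 2 - ⅓*(-4) = 2 + 4/3 = 10/3)
D = -⅕ (D = ⅗ - (1 + 1)²/5 = ⅗ - ⅕*2² = ⅗ - ⅕*4 = ⅗ - ⅘ = -⅕ ≈ -0.20000)
c = 0 (c = -(4 - 4)²/3 = -⅓*0² = -⅓*0 = 0)
D*d(x) + c = -⅕*10/3 + 0 = -⅔ + 0 = -⅔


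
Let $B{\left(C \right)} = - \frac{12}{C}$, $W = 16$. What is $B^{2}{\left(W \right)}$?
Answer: $\frac{9}{16} \approx 0.5625$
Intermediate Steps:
$B^{2}{\left(W \right)} = \left(- \frac{12}{16}\right)^{2} = \left(\left(-12\right) \frac{1}{16}\right)^{2} = \left(- \frac{3}{4}\right)^{2} = \frac{9}{16}$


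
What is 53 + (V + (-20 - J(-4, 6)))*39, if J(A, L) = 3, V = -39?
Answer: -2365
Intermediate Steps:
53 + (V + (-20 - J(-4, 6)))*39 = 53 + (-39 + (-20 - 1*3))*39 = 53 + (-39 + (-20 - 3))*39 = 53 + (-39 - 23)*39 = 53 - 62*39 = 53 - 2418 = -2365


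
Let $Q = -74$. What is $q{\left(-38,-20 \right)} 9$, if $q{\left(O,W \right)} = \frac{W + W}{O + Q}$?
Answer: $\frac{45}{14} \approx 3.2143$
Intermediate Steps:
$q{\left(O,W \right)} = \frac{2 W}{-74 + O}$ ($q{\left(O,W \right)} = \frac{W + W}{O - 74} = \frac{2 W}{-74 + O}$)
$q{\left(-38,-20 \right)} 9 = 2 \left(-20\right) \frac{1}{-74 - 38} \cdot 9 = 2 \left(-20\right) \frac{1}{-112} \cdot 9 = 2 \left(-20\right) \left(- \frac{1}{112}\right) 9 = \frac{5}{14} \cdot 9 = \frac{45}{14}$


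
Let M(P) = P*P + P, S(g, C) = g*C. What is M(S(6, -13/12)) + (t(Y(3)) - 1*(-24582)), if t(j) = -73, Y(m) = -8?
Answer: 98179/4 ≈ 24545.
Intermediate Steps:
S(g, C) = C*g
M(P) = P + P**2 (M(P) = P**2 + P = P + P**2)
M(S(6, -13/12)) + (t(Y(3)) - 1*(-24582)) = (-13/12*6)*(1 - 13/12*6) + (-73 - 1*(-24582)) = (-13*1/12*6)*(1 - 13*1/12*6) + (-73 + 24582) = (-13/12*6)*(1 - 13/12*6) + 24509 = -13*(1 - 13/2)/2 + 24509 = -13/2*(-11/2) + 24509 = 143/4 + 24509 = 98179/4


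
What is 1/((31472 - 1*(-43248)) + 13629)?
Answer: 1/88349 ≈ 1.1319e-5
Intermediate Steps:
1/((31472 - 1*(-43248)) + 13629) = 1/((31472 + 43248) + 13629) = 1/(74720 + 13629) = 1/88349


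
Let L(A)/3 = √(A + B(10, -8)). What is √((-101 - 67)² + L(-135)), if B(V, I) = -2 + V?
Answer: √(28224 + 3*I*√127) ≈ 168.0 + 0.101*I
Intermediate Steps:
L(A) = 3*√(8 + A) (L(A) = 3*√(A + (-2 + 10)) = 3*√(A + 8) = 3*√(8 + A))
√((-101 - 67)² + L(-135)) = √((-101 - 67)² + 3*√(8 - 135)) = √((-168)² + 3*√(-127)) = √(28224 + 3*(I*√127)) = √(28224 + 3*I*√127)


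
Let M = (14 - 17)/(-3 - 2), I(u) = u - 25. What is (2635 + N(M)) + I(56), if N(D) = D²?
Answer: 66659/25 ≈ 2666.4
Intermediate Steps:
I(u) = -25 + u
M = ⅗ (M = -3/(-5) = -3*(-⅕) = ⅗ ≈ 0.60000)
(2635 + N(M)) + I(56) = (2635 + (⅗)²) + (-25 + 56) = (2635 + 9/25) + 31 = 65884/25 + 31 = 66659/25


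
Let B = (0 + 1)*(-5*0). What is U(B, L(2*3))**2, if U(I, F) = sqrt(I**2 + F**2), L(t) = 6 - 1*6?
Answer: 0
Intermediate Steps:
L(t) = 0 (L(t) = 6 - 6 = 0)
B = 0 (B = 1*0 = 0)
U(I, F) = sqrt(F**2 + I**2)
U(B, L(2*3))**2 = (sqrt(0**2 + 0**2))**2 = (sqrt(0 + 0))**2 = (sqrt(0))**2 = 0**2 = 0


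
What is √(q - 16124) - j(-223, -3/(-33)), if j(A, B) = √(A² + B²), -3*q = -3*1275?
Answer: -√6017210/11 + I*√14849 ≈ -223.0 + 121.86*I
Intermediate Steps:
q = 1275 (q = -(-1)*1275 = -⅓*(-3825) = 1275)
√(q - 16124) - j(-223, -3/(-33)) = √(1275 - 16124) - √((-223)² + (-3/(-33))²) = √(-14849) - √(49729 + (-3*(-1/33))²) = I*√14849 - √(49729 + (1/11)²) = I*√14849 - √(49729 + 1/121) = I*√14849 - √(6017210/121) = I*√14849 - √6017210/11 = -√6017210/11 + I*√14849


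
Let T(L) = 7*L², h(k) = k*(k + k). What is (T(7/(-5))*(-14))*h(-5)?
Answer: -9604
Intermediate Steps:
h(k) = 2*k² (h(k) = k*(2*k) = 2*k²)
(T(7/(-5))*(-14))*h(-5) = ((7*(7/(-5))²)*(-14))*(2*(-5)²) = ((7*(7*(-⅕))²)*(-14))*(2*25) = ((7*(-7/5)²)*(-14))*50 = ((7*(49/25))*(-14))*50 = ((343/25)*(-14))*50 = -4802/25*50 = -9604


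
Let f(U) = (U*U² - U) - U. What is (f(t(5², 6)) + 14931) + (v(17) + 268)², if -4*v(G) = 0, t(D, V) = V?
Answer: 86959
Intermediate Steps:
v(G) = 0 (v(G) = -¼*0 = 0)
f(U) = U³ - 2*U (f(U) = (U³ - U) - U = U³ - 2*U)
(f(t(5², 6)) + 14931) + (v(17) + 268)² = (6*(-2 + 6²) + 14931) + (0 + 268)² = (6*(-2 + 36) + 14931) + 268² = (6*34 + 14931) + 71824 = (204 + 14931) + 71824 = 15135 + 71824 = 86959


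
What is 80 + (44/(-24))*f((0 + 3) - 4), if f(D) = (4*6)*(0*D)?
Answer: 80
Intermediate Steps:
f(D) = 0 (f(D) = 24*0 = 0)
80 + (44/(-24))*f((0 + 3) - 4) = 80 + (44/(-24))*0 = 80 + (44*(-1/24))*0 = 80 - 11/6*0 = 80 + 0 = 80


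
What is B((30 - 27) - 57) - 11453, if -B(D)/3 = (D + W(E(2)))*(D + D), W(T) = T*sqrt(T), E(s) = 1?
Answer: -28625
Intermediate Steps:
W(T) = T**(3/2)
B(D) = -6*D*(1 + D) (B(D) = -3*(D + 1**(3/2))*(D + D) = -3*(D + 1)*2*D = -3*(1 + D)*2*D = -6*D*(1 + D))
B((30 - 27) - 57) - 11453 = -6*((30 - 27) - 57)*(1 + ((30 - 27) - 57)) - 11453 = -6*(3 - 57)*(1 + (3 - 57)) - 11453 = -6*(-54)*(1 - 54) - 11453 = -6*(-54)*(-53) - 11453 = -17172 - 11453 = -28625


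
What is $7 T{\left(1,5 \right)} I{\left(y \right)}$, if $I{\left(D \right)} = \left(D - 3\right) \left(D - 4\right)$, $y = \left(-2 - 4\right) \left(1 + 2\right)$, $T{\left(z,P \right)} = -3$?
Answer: $-9702$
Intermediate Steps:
$y = -18$ ($y = \left(-6\right) 3 = -18$)
$I{\left(D \right)} = \left(-4 + D\right) \left(-3 + D\right)$ ($I{\left(D \right)} = \left(-3 + D\right) \left(-4 + D\right) = \left(-4 + D\right) \left(-3 + D\right)$)
$7 T{\left(1,5 \right)} I{\left(y \right)} = 7 \left(-3\right) \left(12 + \left(-18\right)^{2} - -126\right) = - 21 \left(12 + 324 + 126\right) = \left(-21\right) 462 = -9702$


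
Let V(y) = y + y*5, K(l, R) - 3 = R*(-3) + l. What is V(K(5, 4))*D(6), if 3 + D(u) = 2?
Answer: 24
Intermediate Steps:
K(l, R) = 3 + l - 3*R (K(l, R) = 3 + (R*(-3) + l) = 3 + (-3*R + l) = 3 + (l - 3*R) = 3 + l - 3*R)
V(y) = 6*y (V(y) = y + 5*y = 6*y)
D(u) = -1 (D(u) = -3 + 2 = -1)
V(K(5, 4))*D(6) = (6*(3 + 5 - 3*4))*(-1) = (6*(3 + 5 - 12))*(-1) = (6*(-4))*(-1) = -24*(-1) = 24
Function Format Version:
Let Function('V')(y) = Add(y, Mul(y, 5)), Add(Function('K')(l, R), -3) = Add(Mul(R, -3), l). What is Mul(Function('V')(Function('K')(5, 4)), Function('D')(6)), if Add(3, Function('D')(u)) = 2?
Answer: 24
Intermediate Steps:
Function('K')(l, R) = Add(3, l, Mul(-3, R)) (Function('K')(l, R) = Add(3, Add(Mul(R, -3), l)) = Add(3, Add(Mul(-3, R), l)) = Add(3, Add(l, Mul(-3, R))) = Add(3, l, Mul(-3, R)))
Function('V')(y) = Mul(6, y) (Function('V')(y) = Add(y, Mul(5, y)) = Mul(6, y))
Function('D')(u) = -1 (Function('D')(u) = Add(-3, 2) = -1)
Mul(Function('V')(Function('K')(5, 4)), Function('D')(6)) = Mul(Mul(6, Add(3, 5, Mul(-3, 4))), -1) = Mul(Mul(6, Add(3, 5, -12)), -1) = Mul(Mul(6, -4), -1) = Mul(-24, -1) = 24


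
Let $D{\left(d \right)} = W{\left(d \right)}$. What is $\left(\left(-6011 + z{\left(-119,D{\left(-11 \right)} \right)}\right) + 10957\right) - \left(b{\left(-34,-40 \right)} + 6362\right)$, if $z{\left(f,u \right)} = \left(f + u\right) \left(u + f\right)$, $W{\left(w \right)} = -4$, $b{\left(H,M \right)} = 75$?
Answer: $13638$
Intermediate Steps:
$D{\left(d \right)} = -4$
$z{\left(f,u \right)} = \left(f + u\right)^{2}$ ($z{\left(f,u \right)} = \left(f + u\right) \left(f + u\right) = \left(f + u\right)^{2}$)
$\left(\left(-6011 + z{\left(-119,D{\left(-11 \right)} \right)}\right) + 10957\right) - \left(b{\left(-34,-40 \right)} + 6362\right) = \left(\left(-6011 + \left(-119 - 4\right)^{2}\right) + 10957\right) - \left(75 + 6362\right) = \left(\left(-6011 + \left(-123\right)^{2}\right) + 10957\right) - 6437 = \left(\left(-6011 + 15129\right) + 10957\right) - 6437 = \left(9118 + 10957\right) - 6437 = 20075 - 6437 = 13638$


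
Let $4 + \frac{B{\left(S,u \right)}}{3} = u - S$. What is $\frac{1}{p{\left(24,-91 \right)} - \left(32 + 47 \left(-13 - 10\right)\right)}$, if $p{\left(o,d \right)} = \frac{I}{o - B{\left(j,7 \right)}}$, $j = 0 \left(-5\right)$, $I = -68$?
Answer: $\frac{15}{15667} \approx 0.00095743$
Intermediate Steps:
$j = 0$
$B{\left(S,u \right)} = -12 - 3 S + 3 u$ ($B{\left(S,u \right)} = -12 + 3 \left(u - S\right) = -12 - \left(- 3 u + 3 S\right) = -12 - 3 S + 3 u$)
$p{\left(o,d \right)} = - \frac{68}{-9 + o}$ ($p{\left(o,d \right)} = - \frac{68}{o - \left(-12 - 0 + 3 \cdot 7\right)} = - \frac{68}{o - \left(-12 + 0 + 21\right)} = - \frac{68}{o - 9} = - \frac{68}{-9 + o}$)
$\frac{1}{p{\left(24,-91 \right)} - \left(32 + 47 \left(-13 - 10\right)\right)} = \frac{1}{- \frac{68}{-9 + 24} - \left(32 + 47 \left(-13 - 10\right)\right)} = \frac{1}{- \frac{68}{15} - \left(32 + 47 \left(-13 - 10\right)\right)} = \frac{1}{\left(-68\right) \frac{1}{15} - -1049} = \frac{1}{- \frac{68}{15} + \left(1081 - 32\right)} = \frac{1}{- \frac{68}{15} + 1049} = \frac{1}{\frac{15667}{15}} = \frac{15}{15667}$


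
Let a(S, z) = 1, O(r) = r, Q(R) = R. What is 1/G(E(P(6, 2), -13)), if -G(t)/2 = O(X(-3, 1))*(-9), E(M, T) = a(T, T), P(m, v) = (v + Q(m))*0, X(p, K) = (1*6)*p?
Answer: -1/324 ≈ -0.0030864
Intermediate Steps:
X(p, K) = 6*p
P(m, v) = 0 (P(m, v) = (v + m)*0 = (m + v)*0 = 0)
E(M, T) = 1
G(t) = -324 (G(t) = -2*6*(-3)*(-9) = -(-36)*(-9) = -2*162 = -324)
1/G(E(P(6, 2), -13)) = 1/(-324) = -1/324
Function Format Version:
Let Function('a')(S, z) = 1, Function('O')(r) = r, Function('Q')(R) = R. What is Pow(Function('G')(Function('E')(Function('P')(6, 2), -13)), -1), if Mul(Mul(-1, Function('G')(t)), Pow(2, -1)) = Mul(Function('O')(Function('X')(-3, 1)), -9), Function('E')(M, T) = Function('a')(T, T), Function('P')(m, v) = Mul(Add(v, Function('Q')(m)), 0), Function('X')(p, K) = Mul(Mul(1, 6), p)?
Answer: Rational(-1, 324) ≈ -0.0030864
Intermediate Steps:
Function('X')(p, K) = Mul(6, p)
Function('P')(m, v) = 0 (Function('P')(m, v) = Mul(Add(v, m), 0) = Mul(Add(m, v), 0) = 0)
Function('E')(M, T) = 1
Function('G')(t) = -324 (Function('G')(t) = Mul(-2, Mul(Mul(6, -3), -9)) = Mul(-2, Mul(-18, -9)) = Mul(-2, 162) = -324)
Pow(Function('G')(Function('E')(Function('P')(6, 2), -13)), -1) = Pow(-324, -1) = Rational(-1, 324)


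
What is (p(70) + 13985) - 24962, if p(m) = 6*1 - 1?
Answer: -10972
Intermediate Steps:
p(m) = 5 (p(m) = 6 - 1 = 5)
(p(70) + 13985) - 24962 = (5 + 13985) - 24962 = 13990 - 24962 = -10972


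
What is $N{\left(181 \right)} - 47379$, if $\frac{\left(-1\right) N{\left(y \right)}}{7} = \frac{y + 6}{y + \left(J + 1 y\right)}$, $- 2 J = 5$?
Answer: $- \frac{34068119}{719} \approx -47383.0$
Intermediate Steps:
$J = - \frac{5}{2}$ ($J = \left(- \frac{1}{2}\right) 5 = - \frac{5}{2} \approx -2.5$)
$N{\left(y \right)} = - \frac{7 \left(6 + y\right)}{- \frac{5}{2} + 2 y}$ ($N{\left(y \right)} = - 7 \frac{y + 6}{y + \left(- \frac{5}{2} + 1 y\right)} = - 7 \frac{6 + y}{y + \left(- \frac{5}{2} + y\right)} = - 7 \frac{6 + y}{- \frac{5}{2} + 2 y} = - \frac{7 \left(6 + y\right)}{- \frac{5}{2} + 2 y}$)
$N{\left(181 \right)} - 47379 = \frac{14 \left(-6 - 181\right)}{-5 + 4 \cdot 181} - 47379 = \frac{14 \left(-6 - 181\right)}{-5 + 724} - 47379 = 14 \cdot \frac{1}{719} \left(-187\right) - 47379 = - \frac{2618}{719} - 47379 = - \frac{34068119}{719}$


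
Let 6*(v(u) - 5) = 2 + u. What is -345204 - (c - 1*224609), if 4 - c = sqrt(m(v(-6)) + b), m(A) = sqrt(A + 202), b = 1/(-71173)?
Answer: -120599 + sqrt(-640557 + 15196787787*sqrt(1857))/213519 ≈ -1.2060e+5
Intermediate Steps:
b = -1/71173 ≈ -1.4050e-5
v(u) = 16/3 + u/6 (v(u) = 5 + (2 + u)/6 = 5 + (1/3 + u/6) = 16/3 + u/6)
m(A) = sqrt(202 + A)
c = 4 - sqrt(-1/71173 + sqrt(1857)/3) (c = 4 - sqrt(sqrt(202 + (16/3 + (1/6)*(-6))) - 1/71173) = 4 - sqrt(sqrt(202 + (16/3 - 1)) - 1/71173) = 4 - sqrt(sqrt(202 + 13/3) - 1/71173) = 4 - sqrt(sqrt(619/3) - 1/71173) = 4 - sqrt(sqrt(1857)/3 - 1/71173) = 4 - sqrt(-1/71173 + sqrt(1857)/3) ≈ 0.20997)
-345204 - (c - 1*224609) = -345204 - ((4 - sqrt(-640557 + 15196787787*sqrt(1857))/213519) - 1*224609) = -345204 - ((4 - sqrt(-640557 + 15196787787*sqrt(1857))/213519) - 224609) = -345204 - (-224605 - sqrt(-640557 + 15196787787*sqrt(1857))/213519) = -345204 + (224605 + sqrt(-640557 + 15196787787*sqrt(1857))/213519) = -120599 + sqrt(-640557 + 15196787787*sqrt(1857))/213519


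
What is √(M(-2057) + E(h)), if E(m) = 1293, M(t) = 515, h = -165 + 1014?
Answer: 4*√113 ≈ 42.521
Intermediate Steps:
h = 849
√(M(-2057) + E(h)) = √(515 + 1293) = √1808 = 4*√113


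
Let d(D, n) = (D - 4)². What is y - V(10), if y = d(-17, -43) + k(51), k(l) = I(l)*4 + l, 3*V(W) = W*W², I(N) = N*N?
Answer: 31688/3 ≈ 10563.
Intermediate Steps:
I(N) = N²
d(D, n) = (-4 + D)²
V(W) = W³/3 (V(W) = (W*W²)/3 = W³/3)
k(l) = l + 4*l² (k(l) = l²*4 + l = 4*l² + l = l + 4*l²)
y = 10896 (y = (-4 - 17)² + 51*(1 + 4*51) = (-21)² + 51*(1 + 204) = 441 + 51*205 = 441 + 10455 = 10896)
y - V(10) = 10896 - 10³/3 = 10896 - 1000/3 = 31688/3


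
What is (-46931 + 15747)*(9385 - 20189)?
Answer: 336911936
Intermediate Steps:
(-46931 + 15747)*(9385 - 20189) = -31184*(-10804) = 336911936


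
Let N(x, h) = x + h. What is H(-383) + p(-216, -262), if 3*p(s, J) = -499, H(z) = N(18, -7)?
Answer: -466/3 ≈ -155.33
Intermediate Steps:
N(x, h) = h + x
H(z) = 11 (H(z) = -7 + 18 = 11)
p(s, J) = -499/3 (p(s, J) = (⅓)*(-499) = -499/3)
H(-383) + p(-216, -262) = 11 - 499/3 = -466/3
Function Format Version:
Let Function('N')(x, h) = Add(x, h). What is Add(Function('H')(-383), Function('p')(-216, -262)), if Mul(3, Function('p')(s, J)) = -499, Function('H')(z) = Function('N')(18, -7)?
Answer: Rational(-466, 3) ≈ -155.33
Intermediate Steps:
Function('N')(x, h) = Add(h, x)
Function('H')(z) = 11 (Function('H')(z) = Add(-7, 18) = 11)
Function('p')(s, J) = Rational(-499, 3) (Function('p')(s, J) = Mul(Rational(1, 3), -499) = Rational(-499, 3))
Add(Function('H')(-383), Function('p')(-216, -262)) = Add(11, Rational(-499, 3)) = Rational(-466, 3)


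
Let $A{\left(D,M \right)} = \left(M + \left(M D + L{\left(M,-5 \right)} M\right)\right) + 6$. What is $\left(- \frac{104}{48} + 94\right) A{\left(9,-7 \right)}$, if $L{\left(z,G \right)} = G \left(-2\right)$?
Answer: $- \frac{36917}{3} \approx -12306.0$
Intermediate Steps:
$L{\left(z,G \right)} = - 2 G$
$A{\left(D,M \right)} = 6 + 11 M + D M$ ($A{\left(D,M \right)} = \left(M + \left(M D + \left(-2\right) \left(-5\right) M\right)\right) + 6 = \left(M + \left(D M + 10 M\right)\right) + 6 = \left(M + \left(10 M + D M\right)\right) + 6 = \left(11 M + D M\right) + 6 = 6 + 11 M + D M$)
$\left(- \frac{104}{48} + 94\right) A{\left(9,-7 \right)} = \left(- \frac{104}{48} + 94\right) \left(6 + 11 \left(-7\right) + 9 \left(-7\right)\right) = \left(\left(-104\right) \frac{1}{48} + 94\right) \left(6 - 77 - 63\right) = \left(- \frac{13}{6} + 94\right) \left(-134\right) = \frac{551}{6} \left(-134\right) = - \frac{36917}{3}$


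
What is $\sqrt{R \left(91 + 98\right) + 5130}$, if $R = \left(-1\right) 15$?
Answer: $3 \sqrt{255} \approx 47.906$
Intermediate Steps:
$R = -15$
$\sqrt{R \left(91 + 98\right) + 5130} = \sqrt{- 15 \left(91 + 98\right) + 5130} = \sqrt{\left(-15\right) 189 + 5130} = \sqrt{-2835 + 5130} = \sqrt{2295} = 3 \sqrt{255}$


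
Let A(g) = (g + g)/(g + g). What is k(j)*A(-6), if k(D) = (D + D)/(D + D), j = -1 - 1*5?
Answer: 1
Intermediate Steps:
j = -6 (j = -1 - 5 = -6)
A(g) = 1 (A(g) = (2*g)/((2*g)) = (2*g)*(1/(2*g)) = 1)
k(D) = 1 (k(D) = (2*D)/((2*D)) = (2*D)*(1/(2*D)) = 1)
k(j)*A(-6) = 1*1 = 1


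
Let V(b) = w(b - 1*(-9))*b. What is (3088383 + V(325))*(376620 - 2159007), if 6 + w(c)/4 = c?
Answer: -6264703527021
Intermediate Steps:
w(c) = -24 + 4*c
V(b) = b*(12 + 4*b) (V(b) = (-24 + 4*(b - 1*(-9)))*b = (-24 + 4*(b + 9))*b = (-24 + 4*(9 + b))*b = (-24 + (36 + 4*b))*b = (12 + 4*b)*b = b*(12 + 4*b))
(3088383 + V(325))*(376620 - 2159007) = (3088383 + 4*325*(3 + 325))*(376620 - 2159007) = (3088383 + 4*325*328)*(-1782387) = (3088383 + 426400)*(-1782387) = 3514783*(-1782387) = -6264703527021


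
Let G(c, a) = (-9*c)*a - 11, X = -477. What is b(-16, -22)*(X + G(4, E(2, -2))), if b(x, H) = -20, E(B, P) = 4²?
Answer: 21280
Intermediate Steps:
E(B, P) = 16
G(c, a) = -11 - 9*a*c (G(c, a) = -9*a*c - 11 = -11 - 9*a*c)
b(-16, -22)*(X + G(4, E(2, -2))) = -20*(-477 + (-11 - 9*16*4)) = -20*(-477 + (-11 - 576)) = -20*(-477 - 587) = -20*(-1064) = 21280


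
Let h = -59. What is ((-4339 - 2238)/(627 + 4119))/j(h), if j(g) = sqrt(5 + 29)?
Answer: -6577*sqrt(34)/161364 ≈ -0.23766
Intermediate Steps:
j(g) = sqrt(34)
((-4339 - 2238)/(627 + 4119))/j(h) = ((-4339 - 2238)/(627 + 4119))/(sqrt(34)) = (-6577/4746)*(sqrt(34)/34) = (-6577*1/4746)*(sqrt(34)/34) = -6577*sqrt(34)/161364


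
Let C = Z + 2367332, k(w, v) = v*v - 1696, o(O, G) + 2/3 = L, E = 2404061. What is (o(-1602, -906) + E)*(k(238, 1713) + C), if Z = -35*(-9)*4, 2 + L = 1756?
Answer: 38261577965395/3 ≈ 1.2754e+13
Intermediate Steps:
L = 1754 (L = -2 + 1756 = 1754)
o(O, G) = 5260/3 (o(O, G) = -⅔ + 1754 = 5260/3)
Z = 1260 (Z = 315*4 = 1260)
k(w, v) = -1696 + v² (k(w, v) = v² - 1696 = -1696 + v²)
C = 2368592 (C = 1260 + 2367332 = 2368592)
(o(-1602, -906) + E)*(k(238, 1713) + C) = (5260/3 + 2404061)*((-1696 + 1713²) + 2368592) = 7217443*((-1696 + 2934369) + 2368592)/3 = 7217443*(2932673 + 2368592)/3 = (7217443/3)*5301265 = 38261577965395/3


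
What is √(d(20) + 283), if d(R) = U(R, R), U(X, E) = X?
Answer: √303 ≈ 17.407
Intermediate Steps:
d(R) = R
√(d(20) + 283) = √(20 + 283) = √303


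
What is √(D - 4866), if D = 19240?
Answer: √14374 ≈ 119.89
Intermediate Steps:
√(D - 4866) = √(19240 - 4866) = √14374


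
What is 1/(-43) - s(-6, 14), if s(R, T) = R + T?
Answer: -345/43 ≈ -8.0233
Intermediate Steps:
1/(-43) - s(-6, 14) = 1/(-43) - (-6 + 14) = -1/43 - 1*8 = -1/43 - 8 = -345/43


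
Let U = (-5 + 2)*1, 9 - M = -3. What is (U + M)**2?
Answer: 81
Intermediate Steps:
M = 12 (M = 9 - 1*(-3) = 9 + 3 = 12)
U = -3 (U = -3*1 = -3)
(U + M)**2 = (-3 + 12)**2 = 9**2 = 81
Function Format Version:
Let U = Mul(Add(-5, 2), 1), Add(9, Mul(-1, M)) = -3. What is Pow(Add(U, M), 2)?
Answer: 81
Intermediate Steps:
M = 12 (M = Add(9, Mul(-1, -3)) = Add(9, 3) = 12)
U = -3 (U = Mul(-3, 1) = -3)
Pow(Add(U, M), 2) = Pow(Add(-3, 12), 2) = Pow(9, 2) = 81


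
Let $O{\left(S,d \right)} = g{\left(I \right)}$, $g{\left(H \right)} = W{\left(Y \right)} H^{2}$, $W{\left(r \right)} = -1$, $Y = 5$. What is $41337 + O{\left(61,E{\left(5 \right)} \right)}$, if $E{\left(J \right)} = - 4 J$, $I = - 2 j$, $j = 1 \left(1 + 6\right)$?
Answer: $41141$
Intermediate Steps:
$j = 7$ ($j = 1 \cdot 7 = 7$)
$I = -14$ ($I = \left(-2\right) 7 = -14$)
$g{\left(H \right)} = - H^{2}$
$O{\left(S,d \right)} = -196$ ($O{\left(S,d \right)} = - \left(-14\right)^{2} = \left(-1\right) 196 = -196$)
$41337 + O{\left(61,E{\left(5 \right)} \right)} = 41337 - 196 = 41141$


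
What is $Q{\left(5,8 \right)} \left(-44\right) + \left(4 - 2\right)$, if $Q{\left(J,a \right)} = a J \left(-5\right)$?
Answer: $8802$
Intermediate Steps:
$Q{\left(J,a \right)} = - 5 J a$ ($Q{\left(J,a \right)} = J a \left(-5\right) = - 5 J a$)
$Q{\left(5,8 \right)} \left(-44\right) + \left(4 - 2\right) = \left(-5\right) 5 \cdot 8 \left(-44\right) + \left(4 - 2\right) = \left(-200\right) \left(-44\right) + \left(4 - 2\right) = 8800 + 2 = 8802$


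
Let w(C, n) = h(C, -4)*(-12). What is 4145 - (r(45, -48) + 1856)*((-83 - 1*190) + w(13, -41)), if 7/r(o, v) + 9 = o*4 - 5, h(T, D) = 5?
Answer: 103286369/166 ≈ 6.2221e+5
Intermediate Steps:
r(o, v) = 7/(-14 + 4*o) (r(o, v) = 7/(-9 + (o*4 - 5)) = 7/(-9 + (4*o - 5)) = 7/(-9 + (-5 + 4*o)) = 7/(-14 + 4*o))
w(C, n) = -60 (w(C, n) = 5*(-12) = -60)
4145 - (r(45, -48) + 1856)*((-83 - 1*190) + w(13, -41)) = 4145 - (7/(2*(-7 + 2*45)) + 1856)*((-83 - 1*190) - 60) = 4145 - (7/(2*(-7 + 90)) + 1856)*((-83 - 190) - 60) = 4145 - ((7/2)/83 + 1856)*(-273 - 60) = 4145 - ((7/2)*(1/83) + 1856)*(-333) = 4145 - (7/166 + 1856)*(-333) = 4145 - 308103*(-333)/166 = 4145 - 1*(-102598299/166) = 4145 + 102598299/166 = 103286369/166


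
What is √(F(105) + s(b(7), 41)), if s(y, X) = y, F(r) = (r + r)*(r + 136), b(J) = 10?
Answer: 2*√12655 ≈ 224.99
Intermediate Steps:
F(r) = 2*r*(136 + r) (F(r) = (2*r)*(136 + r) = 2*r*(136 + r))
√(F(105) + s(b(7), 41)) = √(2*105*(136 + 105) + 10) = √(2*105*241 + 10) = √(50610 + 10) = √50620 = 2*√12655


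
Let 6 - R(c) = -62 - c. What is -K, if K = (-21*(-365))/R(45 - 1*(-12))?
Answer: -1533/25 ≈ -61.320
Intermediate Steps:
R(c) = 68 + c (R(c) = 6 - (-62 - c) = 6 + (62 + c) = 68 + c)
K = 1533/25 (K = (-21*(-365))/(68 + (45 - 1*(-12))) = 7665/(68 + (45 + 12)) = 7665/(68 + 57) = 7665/125 = 7665*(1/125) = 1533/25 ≈ 61.320)
-K = -1*1533/25 = -1533/25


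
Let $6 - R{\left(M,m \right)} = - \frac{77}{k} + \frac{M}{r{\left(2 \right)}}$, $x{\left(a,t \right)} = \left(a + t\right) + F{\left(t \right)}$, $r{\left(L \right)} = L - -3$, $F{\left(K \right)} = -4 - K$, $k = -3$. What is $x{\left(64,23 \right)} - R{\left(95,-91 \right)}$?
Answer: $\frac{296}{3} \approx 98.667$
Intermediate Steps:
$r{\left(L \right)} = 3 + L$ ($r{\left(L \right)} = L + 3 = 3 + L$)
$x{\left(a,t \right)} = -4 + a$ ($x{\left(a,t \right)} = \left(a + t\right) - \left(4 + t\right) = -4 + a$)
$R{\left(M,m \right)} = - \frac{59}{3} - \frac{M}{5}$ ($R{\left(M,m \right)} = 6 - \left(- \frac{77}{-3} + \frac{M}{3 + 2}\right) = 6 - \left(\left(-77\right) \left(- \frac{1}{3}\right) + \frac{M}{5}\right) = 6 - \left(\frac{77}{3} + M \frac{1}{5}\right) = 6 - \left(\frac{77}{3} + \frac{M}{5}\right) = - \frac{59}{3} - \frac{M}{5}$)
$x{\left(64,23 \right)} - R{\left(95,-91 \right)} = \left(-4 + 64\right) - \left(- \frac{59}{3} - 19\right) = 60 - \left(- \frac{59}{3} - 19\right) = 60 - - \frac{116}{3} = 60 + \frac{116}{3} = \frac{296}{3}$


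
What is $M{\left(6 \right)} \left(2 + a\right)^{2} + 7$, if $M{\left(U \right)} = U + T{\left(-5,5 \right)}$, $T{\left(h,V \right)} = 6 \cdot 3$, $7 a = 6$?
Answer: $\frac{9943}{49} \approx 202.92$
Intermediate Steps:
$a = \frac{6}{7}$ ($a = \frac{1}{7} \cdot 6 = \frac{6}{7} \approx 0.85714$)
$T{\left(h,V \right)} = 18$
$M{\left(U \right)} = 18 + U$ ($M{\left(U \right)} = U + 18 = 18 + U$)
$M{\left(6 \right)} \left(2 + a\right)^{2} + 7 = \left(18 + 6\right) \left(2 + \frac{6}{7}\right)^{2} + 7 = 24 \left(\frac{20}{7}\right)^{2} + 7 = 24 \cdot \frac{400}{49} + 7 = \frac{9600}{49} + 7 = \frac{9943}{49}$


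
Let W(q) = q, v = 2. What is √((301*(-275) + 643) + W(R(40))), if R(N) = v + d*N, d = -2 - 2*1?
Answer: I*√82290 ≈ 286.86*I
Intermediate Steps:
d = -4 (d = -2 - 2 = -4)
R(N) = 2 - 4*N
√((301*(-275) + 643) + W(R(40))) = √((301*(-275) + 643) + (2 - 4*40)) = √((-82775 + 643) + (2 - 160)) = √(-82132 - 158) = √(-82290) = I*√82290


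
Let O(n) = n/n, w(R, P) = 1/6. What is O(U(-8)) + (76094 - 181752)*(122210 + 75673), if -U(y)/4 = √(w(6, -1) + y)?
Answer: -20907922013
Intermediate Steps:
w(R, P) = ⅙ (w(R, P) = 1*(⅙) = ⅙)
U(y) = -4*√(⅙ + y)
O(n) = 1
O(U(-8)) + (76094 - 181752)*(122210 + 75673) = 1 + (76094 - 181752)*(122210 + 75673) = 1 - 105658*197883 = 1 - 20907922014 = -20907922013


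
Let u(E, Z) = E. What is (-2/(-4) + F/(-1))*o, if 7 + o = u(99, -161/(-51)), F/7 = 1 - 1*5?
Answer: 2622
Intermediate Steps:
F = -28 (F = 7*(1 - 1*5) = 7*(1 - 5) = 7*(-4) = -28)
o = 92 (o = -7 + 99 = 92)
(-2/(-4) + F/(-1))*o = (-2/(-4) - 28/(-1))*92 = (-2*(-1/4) - 28*(-1))*92 = (1/2 + 28)*92 = (57/2)*92 = 2622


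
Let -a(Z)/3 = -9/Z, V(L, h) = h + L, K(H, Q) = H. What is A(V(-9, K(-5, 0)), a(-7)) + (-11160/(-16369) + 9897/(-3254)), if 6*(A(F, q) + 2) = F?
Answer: -1069509497/159794178 ≈ -6.6930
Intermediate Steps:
V(L, h) = L + h
a(Z) = 27/Z (a(Z) = -(-27)/Z = 27/Z)
A(F, q) = -2 + F/6
A(V(-9, K(-5, 0)), a(-7)) + (-11160/(-16369) + 9897/(-3254)) = (-2 + (-9 - 5)/6) + (-11160/(-16369) + 9897/(-3254)) = (-2 + (⅙)*(-14)) + (-11160*(-1/16369) + 9897*(-1/3254)) = (-2 - 7/3) + (11160/16369 - 9897/3254) = -13/3 - 125689353/53264726 = -1069509497/159794178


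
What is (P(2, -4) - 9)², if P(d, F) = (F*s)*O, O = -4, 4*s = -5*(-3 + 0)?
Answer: 2601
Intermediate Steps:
s = 15/4 (s = (-5*(-3 + 0))/4 = (-5*(-3))/4 = (¼)*15 = 15/4 ≈ 3.7500)
P(d, F) = -15*F (P(d, F) = (F*(15/4))*(-4) = (15*F/4)*(-4) = -15*F)
(P(2, -4) - 9)² = (-15*(-4) - 9)² = (60 - 9)² = 51² = 2601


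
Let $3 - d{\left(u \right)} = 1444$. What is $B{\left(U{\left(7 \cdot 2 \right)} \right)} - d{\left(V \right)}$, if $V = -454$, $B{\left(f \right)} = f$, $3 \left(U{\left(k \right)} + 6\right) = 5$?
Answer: $\frac{4310}{3} \approx 1436.7$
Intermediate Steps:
$U{\left(k \right)} = - \frac{13}{3}$ ($U{\left(k \right)} = -6 + \frac{1}{3} \cdot 5 = -6 + \frac{5}{3} = - \frac{13}{3}$)
$d{\left(u \right)} = -1441$ ($d{\left(u \right)} = 3 - 1444 = -1441$)
$B{\left(U{\left(7 \cdot 2 \right)} \right)} - d{\left(V \right)} = - \frac{13}{3} - -1441 = - \frac{13}{3} + 1441 = \frac{4310}{3}$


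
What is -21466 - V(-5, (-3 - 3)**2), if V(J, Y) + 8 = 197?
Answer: -21655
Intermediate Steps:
V(J, Y) = 189 (V(J, Y) = -8 + 197 = 189)
-21466 - V(-5, (-3 - 3)**2) = -21466 - 1*189 = -21466 - 189 = -21655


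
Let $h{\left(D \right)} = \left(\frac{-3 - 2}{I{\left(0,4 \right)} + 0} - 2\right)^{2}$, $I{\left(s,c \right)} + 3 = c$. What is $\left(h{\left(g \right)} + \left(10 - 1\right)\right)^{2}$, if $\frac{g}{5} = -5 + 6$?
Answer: $3364$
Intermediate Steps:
$I{\left(s,c \right)} = -3 + c$
$g = 5$ ($g = 5 \left(-5 + 6\right) = 5 \cdot 1 = 5$)
$h{\left(D \right)} = 49$ ($h{\left(D \right)} = \left(\frac{-3 - 2}{\left(-3 + 4\right) + 0} - 2\right)^{2} = \left(- \frac{5}{1 + 0} - 2\right)^{2} = \left(- \frac{5}{1} - 2\right)^{2} = \left(\left(-5\right) 1 - 2\right)^{2} = \left(-5 - 2\right)^{2} = \left(-7\right)^{2} = 49$)
$\left(h{\left(g \right)} + \left(10 - 1\right)\right)^{2} = \left(49 + \left(10 - 1\right)\right)^{2} = \left(49 + 9\right)^{2} = 58^{2} = 3364$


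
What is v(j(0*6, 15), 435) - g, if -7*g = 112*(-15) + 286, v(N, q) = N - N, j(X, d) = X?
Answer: -1394/7 ≈ -199.14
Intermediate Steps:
v(N, q) = 0
g = 1394/7 (g = -(112*(-15) + 286)/7 = -(-1680 + 286)/7 = -1/7*(-1394) = 1394/7 ≈ 199.14)
v(j(0*6, 15), 435) - g = 0 - 1*1394/7 = 0 - 1394/7 = -1394/7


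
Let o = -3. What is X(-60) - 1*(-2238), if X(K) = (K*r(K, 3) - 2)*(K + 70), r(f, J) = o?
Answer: 4018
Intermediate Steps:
r(f, J) = -3
X(K) = (-2 - 3*K)*(70 + K) (X(K) = (K*(-3) - 2)*(K + 70) = (-3*K - 2)*(70 + K) = (-2 - 3*K)*(70 + K))
X(-60) - 1*(-2238) = (-140 - 212*(-60) - 3*(-60)**2) - 1*(-2238) = (-140 + 12720 - 3*3600) + 2238 = (-140 + 12720 - 10800) + 2238 = 1780 + 2238 = 4018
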